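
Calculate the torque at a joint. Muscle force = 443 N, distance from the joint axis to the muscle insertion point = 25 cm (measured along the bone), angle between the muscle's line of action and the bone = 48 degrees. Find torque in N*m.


Torque = F * d * sin(theta)   (moment arm = d*sin(theta))
d = 25 cm = 0.25 m
Torque = 443 * 0.25 * sin(48)
Torque = 82.3 N*m


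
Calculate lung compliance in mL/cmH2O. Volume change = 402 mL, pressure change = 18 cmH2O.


C = dV / dP
C = 402 / 18
C = 22.33 mL/cmH2O


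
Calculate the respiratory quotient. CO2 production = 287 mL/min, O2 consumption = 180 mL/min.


RQ = VCO2 / VO2
RQ = 287 / 180
RQ = 1.594


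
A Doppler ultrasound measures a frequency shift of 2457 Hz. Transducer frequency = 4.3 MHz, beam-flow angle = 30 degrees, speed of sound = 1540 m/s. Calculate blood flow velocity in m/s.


v = fd * c / (2 * f0 * cos(theta))
v = 2457 * 1540 / (2 * 4.3000e+06 * cos(30))
v = 0.508 m/s


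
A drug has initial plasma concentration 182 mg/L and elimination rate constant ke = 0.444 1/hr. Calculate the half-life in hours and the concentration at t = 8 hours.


t_half = ln(2) / ke = 0.693147 / 0.444 = 1.561 hr
C(t) = C0 * exp(-ke*t) = 182 * exp(-0.444*8)
C(8) = 5.217 mg/L


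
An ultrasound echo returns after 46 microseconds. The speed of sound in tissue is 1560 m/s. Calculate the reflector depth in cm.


depth = c * t / 2
t = 46 us = 4.6000e-05 s
depth = 1560 * 4.6000e-05 / 2
depth = 0.03588 m = 3.588 cm


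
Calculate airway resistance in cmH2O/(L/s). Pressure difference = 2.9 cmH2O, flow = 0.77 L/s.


R = dP / flow
R = 2.9 / 0.77
R = 3.766 cmH2O/(L/s)


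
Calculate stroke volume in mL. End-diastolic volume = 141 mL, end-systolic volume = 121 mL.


SV = EDV - ESV
SV = 141 - 121
SV = 20 mL


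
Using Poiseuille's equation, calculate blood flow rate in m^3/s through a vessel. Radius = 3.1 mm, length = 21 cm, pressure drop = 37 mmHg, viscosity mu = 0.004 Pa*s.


Q = pi*r^4*dP / (8*mu*L)
r = 0.0031 m, L = 0.21 m
dP = 37 mmHg = 4932.914 Pa
Q = 2.1298e-04 m^3/s


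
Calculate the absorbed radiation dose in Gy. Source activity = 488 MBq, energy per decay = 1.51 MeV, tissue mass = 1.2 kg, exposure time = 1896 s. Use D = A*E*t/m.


A = 488 MBq = 4.8800e+08 Bq
E = 1.51 MeV = 2.41902e-13 J
D = A*E*t/m = 4.8800e+08*2.41902e-13*1896/1.2
D = 0.1865 Gy


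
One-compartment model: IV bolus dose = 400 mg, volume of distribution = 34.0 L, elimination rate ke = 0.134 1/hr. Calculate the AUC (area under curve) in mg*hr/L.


C0 = Dose/Vd = 400/34.0 = 11.7647 mg/L
AUC = C0/ke = 11.7647/0.134
AUC = 87.8 mg*hr/L


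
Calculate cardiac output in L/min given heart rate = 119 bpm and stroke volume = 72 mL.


CO = HR * SV
CO = 119 * 72 / 1000
CO = 8.568 L/min


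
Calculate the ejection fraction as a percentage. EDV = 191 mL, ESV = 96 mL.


SV = EDV - ESV = 191 - 96 = 95 mL
EF = SV/EDV * 100 = 95/191 * 100
EF = 49.74%


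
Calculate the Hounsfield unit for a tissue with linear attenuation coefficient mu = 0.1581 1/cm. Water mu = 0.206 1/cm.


HU = ((mu_tissue - mu_water) / mu_water) * 1000
HU = ((0.1581 - 0.206) / 0.206) * 1000
HU = -232.5


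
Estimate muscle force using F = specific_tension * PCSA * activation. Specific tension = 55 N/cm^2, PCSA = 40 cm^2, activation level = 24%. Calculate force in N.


F = sigma * PCSA * activation
F = 55 * 40 * 0.24
F = 528 N


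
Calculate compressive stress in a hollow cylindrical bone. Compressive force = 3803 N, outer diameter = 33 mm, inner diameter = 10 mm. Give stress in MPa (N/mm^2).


A = pi*(r_o^2 - r_i^2)
r_o = 16.5 mm, r_i = 5 mm
A = 776.759 mm^2
sigma = F/A = 3803 / 776.759
sigma = 4.896 MPa


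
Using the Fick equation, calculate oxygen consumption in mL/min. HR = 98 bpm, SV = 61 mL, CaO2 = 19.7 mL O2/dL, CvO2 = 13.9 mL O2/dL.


CO = HR*SV = 98*61/1000 = 5.978 L/min
a-v O2 diff = 19.7 - 13.9 = 5.8 mL/dL
VO2 = CO * (CaO2-CvO2) * 10 dL/L
VO2 = 5.978 * 5.8 * 10
VO2 = 346.7 mL/min


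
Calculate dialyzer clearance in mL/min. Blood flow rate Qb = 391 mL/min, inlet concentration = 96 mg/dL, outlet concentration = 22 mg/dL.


K = Qb * (Cb_in - Cb_out) / Cb_in
K = 391 * (96 - 22) / 96
K = 301.4 mL/min


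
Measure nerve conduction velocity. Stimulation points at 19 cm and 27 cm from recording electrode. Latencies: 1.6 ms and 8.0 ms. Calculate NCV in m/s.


Distance = (27 - 19) / 100 = 0.08 m
dt = (8.0 - 1.6) / 1000 = 0.0064 s
NCV = dist / dt = 12.5 m/s


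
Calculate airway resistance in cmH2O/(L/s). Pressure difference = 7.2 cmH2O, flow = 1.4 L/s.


R = dP / flow
R = 7.2 / 1.4
R = 5.143 cmH2O/(L/s)


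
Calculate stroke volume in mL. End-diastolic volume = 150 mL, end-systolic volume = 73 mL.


SV = EDV - ESV
SV = 150 - 73
SV = 77 mL


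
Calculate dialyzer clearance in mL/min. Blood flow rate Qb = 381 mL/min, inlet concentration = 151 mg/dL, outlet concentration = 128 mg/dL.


K = Qb * (Cb_in - Cb_out) / Cb_in
K = 381 * (151 - 128) / 151
K = 58.03 mL/min


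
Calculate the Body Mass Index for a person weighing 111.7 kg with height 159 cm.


BMI = weight / height^2
height = 159 cm = 1.59 m
BMI = 111.7 / 1.59^2
BMI = 44.18 kg/m^2


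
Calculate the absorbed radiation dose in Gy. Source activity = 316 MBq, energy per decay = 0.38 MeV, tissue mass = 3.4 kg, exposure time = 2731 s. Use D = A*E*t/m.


A = 316 MBq = 3.1600e+08 Bq
E = 0.38 MeV = 6.0876e-14 J
D = A*E*t/m = 3.1600e+08*6.0876e-14*2731/3.4
D = 0.01545 Gy


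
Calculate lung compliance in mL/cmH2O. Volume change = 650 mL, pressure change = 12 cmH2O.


C = dV / dP
C = 650 / 12
C = 54.17 mL/cmH2O


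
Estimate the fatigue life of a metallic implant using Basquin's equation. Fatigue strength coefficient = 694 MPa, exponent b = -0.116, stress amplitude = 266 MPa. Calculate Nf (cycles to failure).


sigma_a = sigma_f' * (2Nf)^b
2Nf = (sigma_a/sigma_f')^(1/b)
2Nf = (266/694)^(1/-0.116)
2Nf = 3893.3743
Nf = 1947


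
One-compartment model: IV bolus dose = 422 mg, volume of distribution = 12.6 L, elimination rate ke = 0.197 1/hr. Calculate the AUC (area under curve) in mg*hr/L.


C0 = Dose/Vd = 422/12.6 = 33.4921 mg/L
AUC = C0/ke = 33.4921/0.197
AUC = 170 mg*hr/L


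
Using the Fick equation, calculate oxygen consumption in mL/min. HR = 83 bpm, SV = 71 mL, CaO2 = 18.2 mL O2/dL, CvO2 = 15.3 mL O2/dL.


CO = HR*SV = 83*71/1000 = 5.893 L/min
a-v O2 diff = 18.2 - 15.3 = 2.9 mL/dL
VO2 = CO * (CaO2-CvO2) * 10 dL/L
VO2 = 5.893 * 2.9 * 10
VO2 = 170.9 mL/min


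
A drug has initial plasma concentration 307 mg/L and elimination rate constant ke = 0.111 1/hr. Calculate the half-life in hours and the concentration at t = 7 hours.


t_half = ln(2) / ke = 0.693147 / 0.111 = 6.245 hr
C(t) = C0 * exp(-ke*t) = 307 * exp(-0.111*7)
C(7) = 141.2 mg/L


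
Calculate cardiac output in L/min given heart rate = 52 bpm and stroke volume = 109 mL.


CO = HR * SV
CO = 52 * 109 / 1000
CO = 5.668 L/min


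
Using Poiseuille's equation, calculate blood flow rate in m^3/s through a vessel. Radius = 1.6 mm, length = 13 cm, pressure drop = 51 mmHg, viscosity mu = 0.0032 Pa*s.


Q = pi*r^4*dP / (8*mu*L)
r = 0.0016 m, L = 0.13 m
dP = 51 mmHg = 6799.422 Pa
Q = 4.2065e-05 m^3/s


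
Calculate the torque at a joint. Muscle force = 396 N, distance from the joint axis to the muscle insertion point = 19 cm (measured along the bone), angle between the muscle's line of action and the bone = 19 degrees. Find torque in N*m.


Torque = F * d * sin(theta)   (moment arm = d*sin(theta))
d = 19 cm = 0.19 m
Torque = 396 * 0.19 * sin(19)
Torque = 24.5 N*m


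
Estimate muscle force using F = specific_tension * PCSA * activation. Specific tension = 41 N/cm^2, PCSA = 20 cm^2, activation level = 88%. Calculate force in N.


F = sigma * PCSA * activation
F = 41 * 20 * 0.88
F = 721.6 N


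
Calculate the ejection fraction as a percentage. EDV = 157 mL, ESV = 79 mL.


SV = EDV - ESV = 157 - 79 = 78 mL
EF = SV/EDV * 100 = 78/157 * 100
EF = 49.68%


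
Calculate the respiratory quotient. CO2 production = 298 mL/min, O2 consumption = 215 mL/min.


RQ = VCO2 / VO2
RQ = 298 / 215
RQ = 1.386


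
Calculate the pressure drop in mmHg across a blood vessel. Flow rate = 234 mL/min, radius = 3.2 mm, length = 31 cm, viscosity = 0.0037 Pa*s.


dP = 8*mu*L*Q / (pi*r^4)
Q = 234 mL/min = 3.9e-06 m^3/s
dP = 108.635 Pa = 108.635 / 133.322 mmHg = 0.8148 mmHg


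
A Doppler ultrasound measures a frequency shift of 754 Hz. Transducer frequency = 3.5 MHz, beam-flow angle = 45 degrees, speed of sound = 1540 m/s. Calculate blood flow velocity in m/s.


v = fd * c / (2 * f0 * cos(theta))
v = 754 * 1540 / (2 * 3.5000e+06 * cos(45))
v = 0.2346 m/s


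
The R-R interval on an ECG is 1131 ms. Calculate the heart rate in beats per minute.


HR = 60 / RR_interval(s)
RR = 1131 ms = 1.131 s
HR = 60 / 1.131 = 53.05 bpm


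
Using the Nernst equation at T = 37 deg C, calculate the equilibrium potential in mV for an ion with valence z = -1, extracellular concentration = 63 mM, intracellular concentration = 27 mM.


E = (RT/(zF)) * ln(C_out/C_in)
T = 37 + 273.15 = 310.15 K
E = (8.314 * 310.15 / (-1 * 96485)) * ln(63/27)
E = -22.64 mV


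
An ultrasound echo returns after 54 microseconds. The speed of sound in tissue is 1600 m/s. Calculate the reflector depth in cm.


depth = c * t / 2
t = 54 us = 5.4000e-05 s
depth = 1600 * 5.4000e-05 / 2
depth = 0.0432 m = 4.32 cm


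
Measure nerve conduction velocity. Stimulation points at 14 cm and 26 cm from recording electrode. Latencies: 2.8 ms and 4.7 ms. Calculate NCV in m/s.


Distance = (26 - 14) / 100 = 0.12 m
dt = (4.7 - 2.8) / 1000 = 0.0019 s
NCV = dist / dt = 63.16 m/s


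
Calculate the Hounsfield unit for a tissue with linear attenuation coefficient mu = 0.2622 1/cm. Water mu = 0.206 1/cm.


HU = ((mu_tissue - mu_water) / mu_water) * 1000
HU = ((0.2622 - 0.206) / 0.206) * 1000
HU = 272.8


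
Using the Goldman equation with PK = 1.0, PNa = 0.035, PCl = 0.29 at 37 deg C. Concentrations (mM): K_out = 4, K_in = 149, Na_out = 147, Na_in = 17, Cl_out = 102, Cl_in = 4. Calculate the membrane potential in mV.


Vm = (RT/F)*ln((PK*Ko + PNa*Nao + PCl*Cli)/(PK*Ki + PNa*Nai + PCl*Clo))
Numer = 10.305, Denom = 179.175
Vm = -76.32 mV


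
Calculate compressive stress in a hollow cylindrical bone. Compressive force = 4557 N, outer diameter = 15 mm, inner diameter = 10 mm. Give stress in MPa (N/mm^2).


A = pi*(r_o^2 - r_i^2)
r_o = 7.5 mm, r_i = 5 mm
A = 98.1748 mm^2
sigma = F/A = 4557 / 98.1748
sigma = 46.42 MPa


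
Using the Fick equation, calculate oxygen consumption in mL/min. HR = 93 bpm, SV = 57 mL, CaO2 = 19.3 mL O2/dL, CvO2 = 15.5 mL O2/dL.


CO = HR*SV = 93*57/1000 = 5.301 L/min
a-v O2 diff = 19.3 - 15.5 = 3.8 mL/dL
VO2 = CO * (CaO2-CvO2) * 10 dL/L
VO2 = 5.301 * 3.8 * 10
VO2 = 201.4 mL/min


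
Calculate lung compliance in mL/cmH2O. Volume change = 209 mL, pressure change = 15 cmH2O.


C = dV / dP
C = 209 / 15
C = 13.93 mL/cmH2O


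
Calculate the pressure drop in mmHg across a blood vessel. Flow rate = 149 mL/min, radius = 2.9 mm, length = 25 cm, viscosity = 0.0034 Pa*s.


dP = 8*mu*L*Q / (pi*r^4)
Q = 149 mL/min = 2.48333e-06 m^3/s
dP = 75.9979 Pa = 75.9979 / 133.322 mmHg = 0.57 mmHg


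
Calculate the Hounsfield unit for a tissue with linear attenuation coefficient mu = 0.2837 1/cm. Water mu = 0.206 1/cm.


HU = ((mu_tissue - mu_water) / mu_water) * 1000
HU = ((0.2837 - 0.206) / 0.206) * 1000
HU = 377.2


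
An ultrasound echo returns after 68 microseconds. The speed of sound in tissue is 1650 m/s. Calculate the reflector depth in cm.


depth = c * t / 2
t = 68 us = 6.8000e-05 s
depth = 1650 * 6.8000e-05 / 2
depth = 0.0561 m = 5.61 cm


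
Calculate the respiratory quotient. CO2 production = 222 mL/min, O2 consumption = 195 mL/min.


RQ = VCO2 / VO2
RQ = 222 / 195
RQ = 1.138


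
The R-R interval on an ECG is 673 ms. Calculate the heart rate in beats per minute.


HR = 60 / RR_interval(s)
RR = 673 ms = 0.673 s
HR = 60 / 0.673 = 89.15 bpm


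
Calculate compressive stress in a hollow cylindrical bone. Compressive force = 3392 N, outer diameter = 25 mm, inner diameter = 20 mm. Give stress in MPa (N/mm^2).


A = pi*(r_o^2 - r_i^2)
r_o = 12.5 mm, r_i = 10 mm
A = 176.715 mm^2
sigma = F/A = 3392 / 176.715
sigma = 19.19 MPa


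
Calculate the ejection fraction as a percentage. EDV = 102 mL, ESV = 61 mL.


SV = EDV - ESV = 102 - 61 = 41 mL
EF = SV/EDV * 100 = 41/102 * 100
EF = 40.2%


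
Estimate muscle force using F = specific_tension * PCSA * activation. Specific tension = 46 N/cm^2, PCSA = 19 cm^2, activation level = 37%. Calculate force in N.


F = sigma * PCSA * activation
F = 46 * 19 * 0.37
F = 323.4 N


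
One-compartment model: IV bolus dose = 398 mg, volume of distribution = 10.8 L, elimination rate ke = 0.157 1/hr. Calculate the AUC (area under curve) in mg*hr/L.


C0 = Dose/Vd = 398/10.8 = 36.8519 mg/L
AUC = C0/ke = 36.8519/0.157
AUC = 234.7 mg*hr/L


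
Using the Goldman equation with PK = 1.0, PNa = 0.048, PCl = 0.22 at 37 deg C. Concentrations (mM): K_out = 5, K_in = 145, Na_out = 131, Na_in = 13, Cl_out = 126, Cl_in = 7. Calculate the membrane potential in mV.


Vm = (RT/F)*ln((PK*Ko + PNa*Nao + PCl*Cli)/(PK*Ki + PNa*Nai + PCl*Clo))
Numer = 12.828, Denom = 173.344
Vm = -69.58 mV


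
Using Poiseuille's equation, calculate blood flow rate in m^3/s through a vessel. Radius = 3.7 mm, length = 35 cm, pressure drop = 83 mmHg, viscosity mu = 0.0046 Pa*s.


Q = pi*r^4*dP / (8*mu*L)
r = 0.0037 m, L = 0.35 m
dP = 83 mmHg = 11065.726 Pa
Q = 5.0585e-04 m^3/s


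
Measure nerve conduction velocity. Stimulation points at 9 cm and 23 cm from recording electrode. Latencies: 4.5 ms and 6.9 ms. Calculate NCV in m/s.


Distance = (23 - 9) / 100 = 0.14 m
dt = (6.9 - 4.5) / 1000 = 0.0024 s
NCV = dist / dt = 58.33 m/s


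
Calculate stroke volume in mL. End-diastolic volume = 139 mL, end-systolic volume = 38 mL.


SV = EDV - ESV
SV = 139 - 38
SV = 101 mL


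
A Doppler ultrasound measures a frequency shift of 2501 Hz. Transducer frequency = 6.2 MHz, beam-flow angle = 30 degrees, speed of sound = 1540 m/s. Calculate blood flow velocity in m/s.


v = fd * c / (2 * f0 * cos(theta))
v = 2501 * 1540 / (2 * 6.2000e+06 * cos(30))
v = 0.3587 m/s


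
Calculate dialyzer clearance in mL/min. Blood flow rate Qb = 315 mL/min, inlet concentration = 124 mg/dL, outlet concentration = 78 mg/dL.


K = Qb * (Cb_in - Cb_out) / Cb_in
K = 315 * (124 - 78) / 124
K = 116.9 mL/min


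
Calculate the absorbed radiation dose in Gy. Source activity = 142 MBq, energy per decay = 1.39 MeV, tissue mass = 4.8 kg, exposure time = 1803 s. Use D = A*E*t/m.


A = 142 MBq = 1.4200e+08 Bq
E = 1.39 MeV = 2.22678e-13 J
D = A*E*t/m = 1.4200e+08*2.22678e-13*1803/4.8
D = 0.01188 Gy


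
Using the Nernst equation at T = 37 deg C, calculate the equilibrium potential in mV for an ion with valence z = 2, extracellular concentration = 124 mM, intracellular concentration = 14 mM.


E = (RT/(zF)) * ln(C_out/C_in)
T = 37 + 273.15 = 310.15 K
E = (8.314 * 310.15 / (2 * 96485)) * ln(124/14)
E = 29.15 mV


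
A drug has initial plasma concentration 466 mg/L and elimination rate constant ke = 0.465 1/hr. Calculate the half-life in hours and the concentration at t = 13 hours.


t_half = ln(2) / ke = 0.693147 / 0.465 = 1.491 hr
C(t) = C0 * exp(-ke*t) = 466 * exp(-0.465*13)
C(13) = 1.104 mg/L


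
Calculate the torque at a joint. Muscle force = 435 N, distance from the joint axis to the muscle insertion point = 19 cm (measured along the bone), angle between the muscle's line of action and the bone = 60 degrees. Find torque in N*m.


Torque = F * d * sin(theta)   (moment arm = d*sin(theta))
d = 19 cm = 0.19 m
Torque = 435 * 0.19 * sin(60)
Torque = 71.58 N*m


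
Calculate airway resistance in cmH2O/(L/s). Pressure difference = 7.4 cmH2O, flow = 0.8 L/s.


R = dP / flow
R = 7.4 / 0.8
R = 9.25 cmH2O/(L/s)


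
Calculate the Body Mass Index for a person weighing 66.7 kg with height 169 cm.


BMI = weight / height^2
height = 169 cm = 1.69 m
BMI = 66.7 / 1.69^2
BMI = 23.35 kg/m^2


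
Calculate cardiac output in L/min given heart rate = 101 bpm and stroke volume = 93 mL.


CO = HR * SV
CO = 101 * 93 / 1000
CO = 9.393 L/min


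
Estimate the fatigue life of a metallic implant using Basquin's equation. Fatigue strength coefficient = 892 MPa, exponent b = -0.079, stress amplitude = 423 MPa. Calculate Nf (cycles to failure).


sigma_a = sigma_f' * (2Nf)^b
2Nf = (sigma_a/sigma_f')^(1/b)
2Nf = (423/892)^(1/-0.079)
2Nf = 12635.016
Nf = 6318


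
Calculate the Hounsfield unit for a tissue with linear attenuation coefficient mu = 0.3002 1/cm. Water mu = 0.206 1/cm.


HU = ((mu_tissue - mu_water) / mu_water) * 1000
HU = ((0.3002 - 0.206) / 0.206) * 1000
HU = 457.3


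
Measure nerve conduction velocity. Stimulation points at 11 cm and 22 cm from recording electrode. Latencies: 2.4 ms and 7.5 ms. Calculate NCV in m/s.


Distance = (22 - 11) / 100 = 0.11 m
dt = (7.5 - 2.4) / 1000 = 0.0051 s
NCV = dist / dt = 21.57 m/s


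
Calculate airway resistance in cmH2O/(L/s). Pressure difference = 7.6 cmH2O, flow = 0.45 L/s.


R = dP / flow
R = 7.6 / 0.45
R = 16.89 cmH2O/(L/s)


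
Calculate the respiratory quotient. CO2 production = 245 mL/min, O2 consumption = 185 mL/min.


RQ = VCO2 / VO2
RQ = 245 / 185
RQ = 1.324


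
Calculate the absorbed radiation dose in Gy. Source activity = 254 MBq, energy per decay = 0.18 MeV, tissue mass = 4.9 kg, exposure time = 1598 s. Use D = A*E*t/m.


A = 254 MBq = 2.5400e+08 Bq
E = 0.18 MeV = 2.8836e-14 J
D = A*E*t/m = 2.5400e+08*2.8836e-14*1598/4.9
D = 0.002389 Gy


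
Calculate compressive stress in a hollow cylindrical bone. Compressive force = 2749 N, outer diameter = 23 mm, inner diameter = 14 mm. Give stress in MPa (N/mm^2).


A = pi*(r_o^2 - r_i^2)
r_o = 11.5 mm, r_i = 7 mm
A = 261.538 mm^2
sigma = F/A = 2749 / 261.538
sigma = 10.51 MPa


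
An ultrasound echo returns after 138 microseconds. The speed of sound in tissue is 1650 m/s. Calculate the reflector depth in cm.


depth = c * t / 2
t = 138 us = 1.3800e-04 s
depth = 1650 * 1.3800e-04 / 2
depth = 0.11385 m = 11.385 cm


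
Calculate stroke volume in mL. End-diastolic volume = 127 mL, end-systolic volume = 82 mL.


SV = EDV - ESV
SV = 127 - 82
SV = 45 mL


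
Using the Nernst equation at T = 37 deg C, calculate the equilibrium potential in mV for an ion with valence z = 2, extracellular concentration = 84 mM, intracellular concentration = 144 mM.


E = (RT/(zF)) * ln(C_out/C_in)
T = 37 + 273.15 = 310.15 K
E = (8.314 * 310.15 / (2 * 96485)) * ln(84/144)
E = -7.202 mV


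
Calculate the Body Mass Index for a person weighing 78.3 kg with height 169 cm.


BMI = weight / height^2
height = 169 cm = 1.69 m
BMI = 78.3 / 1.69^2
BMI = 27.42 kg/m^2


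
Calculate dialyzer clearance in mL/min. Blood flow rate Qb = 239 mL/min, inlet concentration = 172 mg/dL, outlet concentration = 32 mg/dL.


K = Qb * (Cb_in - Cb_out) / Cb_in
K = 239 * (172 - 32) / 172
K = 194.5 mL/min


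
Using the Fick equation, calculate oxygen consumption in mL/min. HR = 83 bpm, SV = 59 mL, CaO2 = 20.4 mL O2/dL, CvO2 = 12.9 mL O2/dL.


CO = HR*SV = 83*59/1000 = 4.897 L/min
a-v O2 diff = 20.4 - 12.9 = 7.5 mL/dL
VO2 = CO * (CaO2-CvO2) * 10 dL/L
VO2 = 4.897 * 7.5 * 10
VO2 = 367.3 mL/min


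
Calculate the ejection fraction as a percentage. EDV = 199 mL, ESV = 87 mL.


SV = EDV - ESV = 199 - 87 = 112 mL
EF = SV/EDV * 100 = 112/199 * 100
EF = 56.28%


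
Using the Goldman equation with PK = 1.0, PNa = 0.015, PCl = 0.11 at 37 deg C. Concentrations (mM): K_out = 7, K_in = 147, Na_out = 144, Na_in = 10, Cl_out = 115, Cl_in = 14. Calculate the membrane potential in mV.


Vm = (RT/F)*ln((PK*Ko + PNa*Nao + PCl*Cli)/(PK*Ki + PNa*Nai + PCl*Clo))
Numer = 10.7, Denom = 159.8
Vm = -72.26 mV


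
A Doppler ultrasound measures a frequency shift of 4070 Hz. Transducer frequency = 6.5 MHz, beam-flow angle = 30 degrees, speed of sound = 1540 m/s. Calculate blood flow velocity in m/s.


v = fd * c / (2 * f0 * cos(theta))
v = 4070 * 1540 / (2 * 6.5000e+06 * cos(30))
v = 0.5567 m/s


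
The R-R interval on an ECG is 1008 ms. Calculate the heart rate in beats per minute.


HR = 60 / RR_interval(s)
RR = 1008 ms = 1.008 s
HR = 60 / 1.008 = 59.52 bpm


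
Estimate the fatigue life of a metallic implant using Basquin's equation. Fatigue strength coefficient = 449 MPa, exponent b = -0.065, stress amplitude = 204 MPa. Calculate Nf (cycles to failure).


sigma_a = sigma_f' * (2Nf)^b
2Nf = (sigma_a/sigma_f')^(1/b)
2Nf = (204/449)^(1/-0.065)
2Nf = 186645.73
Nf = 9.332e+04


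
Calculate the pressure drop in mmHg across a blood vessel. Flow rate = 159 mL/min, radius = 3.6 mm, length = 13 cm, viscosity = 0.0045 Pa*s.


dP = 8*mu*L*Q / (pi*r^4)
Q = 159 mL/min = 2.65e-06 m^3/s
dP = 23.5035 Pa = 23.5035 / 133.322 mmHg = 0.1763 mmHg


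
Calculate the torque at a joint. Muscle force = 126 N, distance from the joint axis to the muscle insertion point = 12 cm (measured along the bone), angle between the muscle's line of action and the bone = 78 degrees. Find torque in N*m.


Torque = F * d * sin(theta)   (moment arm = d*sin(theta))
d = 12 cm = 0.12 m
Torque = 126 * 0.12 * sin(78)
Torque = 14.79 N*m


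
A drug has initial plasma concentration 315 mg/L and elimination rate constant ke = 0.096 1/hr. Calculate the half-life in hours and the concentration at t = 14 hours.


t_half = ln(2) / ke = 0.693147 / 0.096 = 7.22 hr
C(t) = C0 * exp(-ke*t) = 315 * exp(-0.096*14)
C(14) = 82.15 mg/L


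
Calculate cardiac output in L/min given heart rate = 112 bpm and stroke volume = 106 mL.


CO = HR * SV
CO = 112 * 106 / 1000
CO = 11.87 L/min


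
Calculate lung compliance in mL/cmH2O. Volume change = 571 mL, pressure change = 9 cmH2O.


C = dV / dP
C = 571 / 9
C = 63.44 mL/cmH2O


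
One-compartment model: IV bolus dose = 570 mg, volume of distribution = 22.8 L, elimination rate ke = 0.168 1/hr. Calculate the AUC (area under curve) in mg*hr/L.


C0 = Dose/Vd = 570/22.8 = 25 mg/L
AUC = C0/ke = 25/0.168
AUC = 148.8 mg*hr/L


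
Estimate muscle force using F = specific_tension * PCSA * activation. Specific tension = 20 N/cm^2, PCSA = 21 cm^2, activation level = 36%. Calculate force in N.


F = sigma * PCSA * activation
F = 20 * 21 * 0.36
F = 151.2 N


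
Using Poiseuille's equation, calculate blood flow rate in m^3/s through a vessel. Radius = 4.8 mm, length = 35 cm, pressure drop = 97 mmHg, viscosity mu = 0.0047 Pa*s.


Q = pi*r^4*dP / (8*mu*L)
r = 0.0048 m, L = 0.35 m
dP = 97 mmHg = 12932.234 Pa
Q = 0.001639 m^3/s


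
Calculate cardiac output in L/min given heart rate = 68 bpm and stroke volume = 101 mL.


CO = HR * SV
CO = 68 * 101 / 1000
CO = 6.868 L/min


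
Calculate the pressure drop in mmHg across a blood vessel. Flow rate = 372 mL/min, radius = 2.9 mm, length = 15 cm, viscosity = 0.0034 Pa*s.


dP = 8*mu*L*Q / (pi*r^4)
Q = 372 mL/min = 6.2e-06 m^3/s
dP = 113.844 Pa = 113.844 / 133.322 mmHg = 0.8539 mmHg


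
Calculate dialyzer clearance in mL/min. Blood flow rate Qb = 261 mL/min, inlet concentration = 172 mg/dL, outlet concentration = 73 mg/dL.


K = Qb * (Cb_in - Cb_out) / Cb_in
K = 261 * (172 - 73) / 172
K = 150.2 mL/min


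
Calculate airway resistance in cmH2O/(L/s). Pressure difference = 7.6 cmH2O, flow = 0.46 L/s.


R = dP / flow
R = 7.6 / 0.46
R = 16.52 cmH2O/(L/s)


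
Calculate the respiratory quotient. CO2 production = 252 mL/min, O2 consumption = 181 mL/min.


RQ = VCO2 / VO2
RQ = 252 / 181
RQ = 1.392


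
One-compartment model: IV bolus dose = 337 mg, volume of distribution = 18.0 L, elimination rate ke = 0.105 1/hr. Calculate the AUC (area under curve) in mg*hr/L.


C0 = Dose/Vd = 337/18.0 = 18.7222 mg/L
AUC = C0/ke = 18.7222/0.105
AUC = 178.3 mg*hr/L


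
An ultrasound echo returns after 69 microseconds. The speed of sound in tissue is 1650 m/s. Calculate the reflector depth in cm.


depth = c * t / 2
t = 69 us = 6.9000e-05 s
depth = 1650 * 6.9000e-05 / 2
depth = 0.056925 m = 5.6925 cm


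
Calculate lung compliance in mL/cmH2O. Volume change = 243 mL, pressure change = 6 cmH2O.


C = dV / dP
C = 243 / 6
C = 40.5 mL/cmH2O


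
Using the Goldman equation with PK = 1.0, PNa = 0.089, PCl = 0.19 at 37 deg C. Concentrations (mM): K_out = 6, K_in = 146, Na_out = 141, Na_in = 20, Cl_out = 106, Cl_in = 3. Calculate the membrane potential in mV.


Vm = (RT/F)*ln((PK*Ko + PNa*Nao + PCl*Cli)/(PK*Ki + PNa*Nai + PCl*Clo))
Numer = 19.119, Denom = 167.92
Vm = -58.07 mV


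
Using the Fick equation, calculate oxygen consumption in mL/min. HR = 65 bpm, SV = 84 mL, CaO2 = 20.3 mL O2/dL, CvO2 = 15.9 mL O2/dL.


CO = HR*SV = 65*84/1000 = 5.46 L/min
a-v O2 diff = 20.3 - 15.9 = 4.4 mL/dL
VO2 = CO * (CaO2-CvO2) * 10 dL/L
VO2 = 5.46 * 4.4 * 10
VO2 = 240.2 mL/min


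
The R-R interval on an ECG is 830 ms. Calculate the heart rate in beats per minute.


HR = 60 / RR_interval(s)
RR = 830 ms = 0.83 s
HR = 60 / 0.83 = 72.29 bpm


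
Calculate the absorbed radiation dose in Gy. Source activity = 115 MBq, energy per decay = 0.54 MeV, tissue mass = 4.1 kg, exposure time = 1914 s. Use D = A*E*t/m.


A = 115 MBq = 1.1500e+08 Bq
E = 0.54 MeV = 8.6508e-14 J
D = A*E*t/m = 1.1500e+08*8.6508e-14*1914/4.1
D = 0.004644 Gy


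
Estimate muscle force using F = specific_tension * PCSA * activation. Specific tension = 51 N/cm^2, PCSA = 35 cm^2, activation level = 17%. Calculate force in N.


F = sigma * PCSA * activation
F = 51 * 35 * 0.17
F = 303.5 N


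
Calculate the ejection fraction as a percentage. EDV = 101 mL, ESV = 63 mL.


SV = EDV - ESV = 101 - 63 = 38 mL
EF = SV/EDV * 100 = 38/101 * 100
EF = 37.62%


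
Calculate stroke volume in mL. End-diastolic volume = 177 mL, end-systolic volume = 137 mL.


SV = EDV - ESV
SV = 177 - 137
SV = 40 mL


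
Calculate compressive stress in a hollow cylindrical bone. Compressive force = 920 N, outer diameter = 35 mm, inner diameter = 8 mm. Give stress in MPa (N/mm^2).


A = pi*(r_o^2 - r_i^2)
r_o = 17.5 mm, r_i = 4 mm
A = 911.847 mm^2
sigma = F/A = 920 / 911.847
sigma = 1.009 MPa


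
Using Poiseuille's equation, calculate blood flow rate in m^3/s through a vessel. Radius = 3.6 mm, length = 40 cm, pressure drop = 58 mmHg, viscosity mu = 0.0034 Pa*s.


Q = pi*r^4*dP / (8*mu*L)
r = 0.0036 m, L = 0.4 m
dP = 58 mmHg = 7732.676 Pa
Q = 3.7503e-04 m^3/s


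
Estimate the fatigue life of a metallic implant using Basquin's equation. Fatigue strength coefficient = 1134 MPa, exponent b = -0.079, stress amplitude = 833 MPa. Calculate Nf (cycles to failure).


sigma_a = sigma_f' * (2Nf)^b
2Nf = (sigma_a/sigma_f')^(1/b)
2Nf = (833/1134)^(1/-0.079)
2Nf = 49.636156
Nf = 24.82


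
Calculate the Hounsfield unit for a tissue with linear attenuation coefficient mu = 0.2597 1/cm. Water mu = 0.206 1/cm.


HU = ((mu_tissue - mu_water) / mu_water) * 1000
HU = ((0.2597 - 0.206) / 0.206) * 1000
HU = 260.7


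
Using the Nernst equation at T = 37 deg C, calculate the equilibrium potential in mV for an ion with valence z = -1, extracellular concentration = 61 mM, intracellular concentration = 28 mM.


E = (RT/(zF)) * ln(C_out/C_in)
T = 37 + 273.15 = 310.15 K
E = (8.314 * 310.15 / (-1 * 96485)) * ln(61/28)
E = -20.81 mV


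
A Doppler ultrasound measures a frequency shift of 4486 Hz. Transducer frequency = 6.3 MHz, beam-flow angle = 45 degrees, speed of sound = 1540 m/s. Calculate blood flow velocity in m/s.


v = fd * c / (2 * f0 * cos(theta))
v = 4486 * 1540 / (2 * 6.3000e+06 * cos(45))
v = 0.7754 m/s


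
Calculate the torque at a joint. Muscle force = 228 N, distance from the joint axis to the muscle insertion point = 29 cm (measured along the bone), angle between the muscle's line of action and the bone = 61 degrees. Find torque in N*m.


Torque = F * d * sin(theta)   (moment arm = d*sin(theta))
d = 29 cm = 0.29 m
Torque = 228 * 0.29 * sin(61)
Torque = 57.83 N*m


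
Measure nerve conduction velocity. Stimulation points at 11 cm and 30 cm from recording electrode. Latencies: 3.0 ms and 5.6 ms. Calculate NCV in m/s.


Distance = (30 - 11) / 100 = 0.19 m
dt = (5.6 - 3.0) / 1000 = 0.0026 s
NCV = dist / dt = 73.08 m/s


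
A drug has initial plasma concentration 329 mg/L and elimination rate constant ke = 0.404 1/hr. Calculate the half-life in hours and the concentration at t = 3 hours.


t_half = ln(2) / ke = 0.693147 / 0.404 = 1.716 hr
C(t) = C0 * exp(-ke*t) = 329 * exp(-0.404*3)
C(3) = 97.91 mg/L


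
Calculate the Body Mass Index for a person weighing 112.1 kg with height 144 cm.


BMI = weight / height^2
height = 144 cm = 1.44 m
BMI = 112.1 / 1.44^2
BMI = 54.06 kg/m^2


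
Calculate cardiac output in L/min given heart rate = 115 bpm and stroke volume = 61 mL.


CO = HR * SV
CO = 115 * 61 / 1000
CO = 7.015 L/min


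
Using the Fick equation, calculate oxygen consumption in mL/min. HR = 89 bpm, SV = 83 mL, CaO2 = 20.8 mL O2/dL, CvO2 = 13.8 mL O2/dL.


CO = HR*SV = 89*83/1000 = 7.387 L/min
a-v O2 diff = 20.8 - 13.8 = 7 mL/dL
VO2 = CO * (CaO2-CvO2) * 10 dL/L
VO2 = 7.387 * 7 * 10
VO2 = 517.1 mL/min


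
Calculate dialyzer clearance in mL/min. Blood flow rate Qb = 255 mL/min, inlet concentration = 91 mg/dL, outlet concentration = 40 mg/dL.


K = Qb * (Cb_in - Cb_out) / Cb_in
K = 255 * (91 - 40) / 91
K = 142.9 mL/min


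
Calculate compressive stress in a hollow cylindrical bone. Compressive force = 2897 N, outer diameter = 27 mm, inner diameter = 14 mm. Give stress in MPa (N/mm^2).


A = pi*(r_o^2 - r_i^2)
r_o = 13.5 mm, r_i = 7 mm
A = 418.617 mm^2
sigma = F/A = 2897 / 418.617
sigma = 6.92 MPa


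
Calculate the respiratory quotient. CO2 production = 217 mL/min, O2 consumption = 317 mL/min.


RQ = VCO2 / VO2
RQ = 217 / 317
RQ = 0.6845


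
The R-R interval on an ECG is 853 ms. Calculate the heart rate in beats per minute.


HR = 60 / RR_interval(s)
RR = 853 ms = 0.853 s
HR = 60 / 0.853 = 70.34 bpm


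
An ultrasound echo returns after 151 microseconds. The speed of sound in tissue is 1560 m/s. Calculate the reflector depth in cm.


depth = c * t / 2
t = 151 us = 1.5100e-04 s
depth = 1560 * 1.5100e-04 / 2
depth = 0.11778 m = 11.778 cm


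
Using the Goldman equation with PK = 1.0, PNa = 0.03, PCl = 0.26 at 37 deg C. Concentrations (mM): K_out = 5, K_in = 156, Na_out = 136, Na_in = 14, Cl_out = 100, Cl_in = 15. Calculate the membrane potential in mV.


Vm = (RT/F)*ln((PK*Ko + PNa*Nao + PCl*Cli)/(PK*Ki + PNa*Nai + PCl*Clo))
Numer = 12.98, Denom = 182.42
Vm = -70.63 mV


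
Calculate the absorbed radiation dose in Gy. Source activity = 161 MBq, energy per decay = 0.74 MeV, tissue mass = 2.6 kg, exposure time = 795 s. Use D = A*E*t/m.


A = 161 MBq = 1.6100e+08 Bq
E = 0.74 MeV = 1.18548e-13 J
D = A*E*t/m = 1.6100e+08*1.18548e-13*795/2.6
D = 0.005836 Gy


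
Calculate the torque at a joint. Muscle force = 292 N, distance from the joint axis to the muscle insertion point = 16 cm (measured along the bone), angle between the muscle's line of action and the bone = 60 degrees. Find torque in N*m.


Torque = F * d * sin(theta)   (moment arm = d*sin(theta))
d = 16 cm = 0.16 m
Torque = 292 * 0.16 * sin(60)
Torque = 40.46 N*m


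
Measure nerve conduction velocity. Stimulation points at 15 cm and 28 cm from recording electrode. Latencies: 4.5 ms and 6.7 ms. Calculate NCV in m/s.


Distance = (28 - 15) / 100 = 0.13 m
dt = (6.7 - 4.5) / 1000 = 0.0022 s
NCV = dist / dt = 59.09 m/s


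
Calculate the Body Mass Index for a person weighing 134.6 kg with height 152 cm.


BMI = weight / height^2
height = 152 cm = 1.52 m
BMI = 134.6 / 1.52^2
BMI = 58.26 kg/m^2


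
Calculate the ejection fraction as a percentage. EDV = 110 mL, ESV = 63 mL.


SV = EDV - ESV = 110 - 63 = 47 mL
EF = SV/EDV * 100 = 47/110 * 100
EF = 42.73%


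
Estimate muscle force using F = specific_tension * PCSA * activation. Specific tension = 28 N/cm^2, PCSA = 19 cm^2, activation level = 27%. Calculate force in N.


F = sigma * PCSA * activation
F = 28 * 19 * 0.27
F = 143.6 N


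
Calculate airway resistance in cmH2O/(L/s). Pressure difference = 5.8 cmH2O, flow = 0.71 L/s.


R = dP / flow
R = 5.8 / 0.71
R = 8.169 cmH2O/(L/s)


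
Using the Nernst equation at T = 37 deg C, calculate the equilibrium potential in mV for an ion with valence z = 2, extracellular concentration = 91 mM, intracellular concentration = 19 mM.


E = (RT/(zF)) * ln(C_out/C_in)
T = 37 + 273.15 = 310.15 K
E = (8.314 * 310.15 / (2 * 96485)) * ln(91/19)
E = 20.93 mV


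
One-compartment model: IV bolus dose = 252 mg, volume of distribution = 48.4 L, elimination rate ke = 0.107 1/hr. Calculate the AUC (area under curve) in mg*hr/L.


C0 = Dose/Vd = 252/48.4 = 5.20661 mg/L
AUC = C0/ke = 5.20661/0.107
AUC = 48.66 mg*hr/L


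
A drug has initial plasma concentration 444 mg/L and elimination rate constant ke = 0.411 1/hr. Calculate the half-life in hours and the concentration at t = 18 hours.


t_half = ln(2) / ke = 0.693147 / 0.411 = 1.686 hr
C(t) = C0 * exp(-ke*t) = 444 * exp(-0.411*18)
C(18) = 0.2719 mg/L


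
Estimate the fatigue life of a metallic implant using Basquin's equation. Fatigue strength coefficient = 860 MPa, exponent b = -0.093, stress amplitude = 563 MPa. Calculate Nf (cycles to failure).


sigma_a = sigma_f' * (2Nf)^b
2Nf = (sigma_a/sigma_f')^(1/b)
2Nf = (563/860)^(1/-0.093)
2Nf = 95.14538
Nf = 47.57


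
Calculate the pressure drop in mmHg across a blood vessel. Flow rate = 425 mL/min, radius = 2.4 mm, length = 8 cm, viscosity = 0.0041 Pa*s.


dP = 8*mu*L*Q / (pi*r^4)
Q = 425 mL/min = 7.08333e-06 m^3/s
dP = 178.323 Pa = 178.323 / 133.322 mmHg = 1.338 mmHg


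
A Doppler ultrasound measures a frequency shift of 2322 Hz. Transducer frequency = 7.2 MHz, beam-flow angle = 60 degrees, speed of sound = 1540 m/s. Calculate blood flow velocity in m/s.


v = fd * c / (2 * f0 * cos(theta))
v = 2322 * 1540 / (2 * 7.2000e+06 * cos(60))
v = 0.4966 m/s


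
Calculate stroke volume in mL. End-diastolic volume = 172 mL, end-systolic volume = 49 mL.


SV = EDV - ESV
SV = 172 - 49
SV = 123 mL


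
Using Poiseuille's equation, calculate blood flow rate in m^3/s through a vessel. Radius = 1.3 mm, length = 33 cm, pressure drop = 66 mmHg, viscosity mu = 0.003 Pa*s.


Q = pi*r^4*dP / (8*mu*L)
r = 0.0013 m, L = 0.33 m
dP = 66 mmHg = 8799.252 Pa
Q = 9.9688e-06 m^3/s


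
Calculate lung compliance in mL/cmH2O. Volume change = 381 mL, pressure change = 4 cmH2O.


C = dV / dP
C = 381 / 4
C = 95.25 mL/cmH2O


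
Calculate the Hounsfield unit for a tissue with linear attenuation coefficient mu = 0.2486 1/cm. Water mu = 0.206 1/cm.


HU = ((mu_tissue - mu_water) / mu_water) * 1000
HU = ((0.2486 - 0.206) / 0.206) * 1000
HU = 206.8


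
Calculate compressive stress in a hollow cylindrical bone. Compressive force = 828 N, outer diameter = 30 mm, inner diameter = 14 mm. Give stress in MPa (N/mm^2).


A = pi*(r_o^2 - r_i^2)
r_o = 15 mm, r_i = 7 mm
A = 552.92 mm^2
sigma = F/A = 828 / 552.92
sigma = 1.498 MPa


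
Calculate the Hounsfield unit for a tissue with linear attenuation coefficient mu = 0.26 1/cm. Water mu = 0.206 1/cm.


HU = ((mu_tissue - mu_water) / mu_water) * 1000
HU = ((0.26 - 0.206) / 0.206) * 1000
HU = 262.1


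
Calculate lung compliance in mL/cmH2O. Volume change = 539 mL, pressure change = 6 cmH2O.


C = dV / dP
C = 539 / 6
C = 89.83 mL/cmH2O


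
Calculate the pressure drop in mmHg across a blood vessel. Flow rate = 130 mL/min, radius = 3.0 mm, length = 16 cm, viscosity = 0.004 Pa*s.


dP = 8*mu*L*Q / (pi*r^4)
Q = 130 mL/min = 2.16667e-06 m^3/s
dP = 43.5941 Pa = 43.5941 / 133.322 mmHg = 0.327 mmHg


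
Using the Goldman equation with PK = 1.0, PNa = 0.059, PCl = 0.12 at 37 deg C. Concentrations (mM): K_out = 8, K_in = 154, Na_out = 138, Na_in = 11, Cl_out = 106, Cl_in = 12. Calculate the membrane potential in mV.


Vm = (RT/F)*ln((PK*Ko + PNa*Nao + PCl*Cli)/(PK*Ki + PNa*Nai + PCl*Clo))
Numer = 17.582, Denom = 167.369
Vm = -60.22 mV


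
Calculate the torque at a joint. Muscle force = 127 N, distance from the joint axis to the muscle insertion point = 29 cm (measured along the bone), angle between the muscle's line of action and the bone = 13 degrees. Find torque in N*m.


Torque = F * d * sin(theta)   (moment arm = d*sin(theta))
d = 29 cm = 0.29 m
Torque = 127 * 0.29 * sin(13)
Torque = 8.285 N*m


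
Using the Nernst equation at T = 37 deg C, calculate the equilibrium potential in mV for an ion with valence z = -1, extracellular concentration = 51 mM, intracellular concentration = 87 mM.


E = (RT/(zF)) * ln(C_out/C_in)
T = 37 + 273.15 = 310.15 K
E = (8.314 * 310.15 / (-1 * 96485)) * ln(51/87)
E = 14.27 mV


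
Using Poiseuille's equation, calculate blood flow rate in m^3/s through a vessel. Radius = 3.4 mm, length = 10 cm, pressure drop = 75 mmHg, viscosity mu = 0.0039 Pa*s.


Q = pi*r^4*dP / (8*mu*L)
r = 0.0034 m, L = 0.1 m
dP = 75 mmHg = 9999.15 Pa
Q = 0.001345 m^3/s


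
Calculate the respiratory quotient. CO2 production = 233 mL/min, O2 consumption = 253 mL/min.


RQ = VCO2 / VO2
RQ = 233 / 253
RQ = 0.9209


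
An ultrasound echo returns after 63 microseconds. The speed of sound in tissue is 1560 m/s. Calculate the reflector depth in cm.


depth = c * t / 2
t = 63 us = 6.3000e-05 s
depth = 1560 * 6.3000e-05 / 2
depth = 0.04914 m = 4.914 cm


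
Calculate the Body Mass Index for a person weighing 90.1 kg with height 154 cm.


BMI = weight / height^2
height = 154 cm = 1.54 m
BMI = 90.1 / 1.54^2
BMI = 37.99 kg/m^2


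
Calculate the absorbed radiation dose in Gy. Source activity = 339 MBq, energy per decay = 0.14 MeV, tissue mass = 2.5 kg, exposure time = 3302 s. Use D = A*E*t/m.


A = 339 MBq = 3.3900e+08 Bq
E = 0.14 MeV = 2.2428e-14 J
D = A*E*t/m = 3.3900e+08*2.2428e-14*3302/2.5
D = 0.01004 Gy


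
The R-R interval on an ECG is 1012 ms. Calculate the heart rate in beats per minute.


HR = 60 / RR_interval(s)
RR = 1012 ms = 1.012 s
HR = 60 / 1.012 = 59.29 bpm


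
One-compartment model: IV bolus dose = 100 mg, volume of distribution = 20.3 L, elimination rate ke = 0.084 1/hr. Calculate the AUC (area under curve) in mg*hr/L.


C0 = Dose/Vd = 100/20.3 = 4.92611 mg/L
AUC = C0/ke = 4.92611/0.084
AUC = 58.64 mg*hr/L


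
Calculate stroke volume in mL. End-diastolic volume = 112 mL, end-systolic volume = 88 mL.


SV = EDV - ESV
SV = 112 - 88
SV = 24 mL


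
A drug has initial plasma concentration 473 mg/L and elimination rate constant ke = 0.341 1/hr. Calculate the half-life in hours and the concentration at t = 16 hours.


t_half = ln(2) / ke = 0.693147 / 0.341 = 2.033 hr
C(t) = C0 * exp(-ke*t) = 473 * exp(-0.341*16)
C(16) = 2.02 mg/L


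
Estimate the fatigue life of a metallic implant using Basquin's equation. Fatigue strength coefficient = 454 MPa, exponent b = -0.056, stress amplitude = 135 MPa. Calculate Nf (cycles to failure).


sigma_a = sigma_f' * (2Nf)^b
2Nf = (sigma_a/sigma_f')^(1/b)
2Nf = (135/454)^(1/-0.056)
2Nf = 2.5453734e+09
Nf = 1.2727e+09


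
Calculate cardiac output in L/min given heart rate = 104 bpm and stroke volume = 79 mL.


CO = HR * SV
CO = 104 * 79 / 1000
CO = 8.216 L/min


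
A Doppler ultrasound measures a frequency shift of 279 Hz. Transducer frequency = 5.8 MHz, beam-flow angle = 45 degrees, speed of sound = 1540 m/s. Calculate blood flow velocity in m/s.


v = fd * c / (2 * f0 * cos(theta))
v = 279 * 1540 / (2 * 5.8000e+06 * cos(45))
v = 0.05238 m/s
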